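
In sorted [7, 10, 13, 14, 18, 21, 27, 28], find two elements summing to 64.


Two pointers: lo=0, hi=7
No pair sums to 64


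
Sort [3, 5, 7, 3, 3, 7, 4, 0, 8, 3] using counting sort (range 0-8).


Count array: [1, 0, 0, 4, 1, 1, 0, 2, 1]
Reconstruct: [0, 3, 3, 3, 3, 4, 5, 7, 7, 8]


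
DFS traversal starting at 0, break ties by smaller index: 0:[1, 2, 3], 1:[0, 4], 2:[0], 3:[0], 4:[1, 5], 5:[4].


DFS stack-based: start with [0]
Visit order: [0, 1, 4, 5, 2, 3]


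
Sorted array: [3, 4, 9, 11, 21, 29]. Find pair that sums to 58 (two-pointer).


Two pointers: lo=0, hi=5
No pair sums to 58


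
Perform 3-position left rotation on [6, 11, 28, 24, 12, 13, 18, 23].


Left rotate by 3: [24, 12, 13, 18, 23, 6, 11, 28]


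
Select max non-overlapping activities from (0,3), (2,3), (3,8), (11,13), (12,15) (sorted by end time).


Greedy: pick earliest-ending, then skip overlaps.
Selected (3 activities): [(0, 3), (3, 8), (11, 13)]


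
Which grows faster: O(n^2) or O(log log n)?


double-logarithmic grows slower than quadratic
O(log log n) is asymptotically smaller; O(n^2) grows faster


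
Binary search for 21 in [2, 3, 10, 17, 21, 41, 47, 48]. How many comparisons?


Search for 21:
[0,7] mid=3 arr[3]=17
[4,7] mid=5 arr[5]=41
[4,4] mid=4 arr[4]=21
Total: 3 comparisons


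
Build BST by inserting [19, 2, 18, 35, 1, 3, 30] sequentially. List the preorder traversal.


Root = 19; build tree by BST insertion.
Preorder traversal: [19, 2, 1, 18, 3, 35, 30]


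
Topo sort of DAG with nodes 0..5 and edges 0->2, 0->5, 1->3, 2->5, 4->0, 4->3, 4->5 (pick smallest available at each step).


Kahn's algorithm, process smallest node first
Order: [1, 4, 0, 2, 3, 5]


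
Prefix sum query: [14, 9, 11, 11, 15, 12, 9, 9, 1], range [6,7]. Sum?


Prefix sums: [0, 14, 23, 34, 45, 60, 72, 81, 90, 91]
Sum[6..7] = prefix[8] - prefix[6] = 90 - 72 = 18


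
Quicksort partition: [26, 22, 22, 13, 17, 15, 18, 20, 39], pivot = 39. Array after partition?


Elements <= 39 go left of pivot.
Result: [26, 22, 22, 13, 17, 15, 18, 20, 39], pivot at index 8


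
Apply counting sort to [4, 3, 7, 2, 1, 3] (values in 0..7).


Count array: [0, 1, 1, 2, 1, 0, 0, 1]
Reconstruct: [1, 2, 3, 3, 4, 7]


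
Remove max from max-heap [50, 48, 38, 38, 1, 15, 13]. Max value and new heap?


Max = 50
Replace root with last, heapify down
Resulting heap: [48, 38, 38, 13, 1, 15]


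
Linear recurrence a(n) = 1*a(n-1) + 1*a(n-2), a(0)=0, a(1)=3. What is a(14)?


Build bottom-up:
...a(12)=432, a(13)=699, a(14)=1*699+1*432=1131


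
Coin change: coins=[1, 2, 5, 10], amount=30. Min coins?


dp[0]=0; dp[i]=1+min(dp[i-c] for c in coins)
...dp[25]=3, dp[26]=4, dp[27]=4, dp[28]=5, dp[29]=5, dp[30]=3
Minimum coins for 30 = 3


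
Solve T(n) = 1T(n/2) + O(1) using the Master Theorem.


a=1, b=2, c=0. log_2(1)=0 = c=0. Case 2: O(n^c log n) = O(log n)
Complexity: O(log n)


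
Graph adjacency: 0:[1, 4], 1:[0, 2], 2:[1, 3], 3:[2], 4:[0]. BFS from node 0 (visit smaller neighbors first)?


BFS queue: start with [0]
Visit order: [0, 1, 4, 2, 3]


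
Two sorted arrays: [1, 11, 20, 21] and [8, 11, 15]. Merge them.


Compare heads, take smaller each step.
Merged: [1, 8, 11, 11, 15, 20, 21]


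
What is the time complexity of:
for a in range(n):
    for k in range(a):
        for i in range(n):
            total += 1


Per nesting level: O(n) * O(n) [triangular over a] * O(n) = O(n^3)
Complexity: O(n^3)


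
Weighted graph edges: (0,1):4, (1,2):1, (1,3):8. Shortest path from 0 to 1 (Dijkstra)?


Dijkstra from 0:
Distances: {0: 0, 1: 4, 2: 5, 3: 12}
Shortest distance to 1 = 4, path = [0, 1]


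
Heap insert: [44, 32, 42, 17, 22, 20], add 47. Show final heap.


Append 47: [44, 32, 42, 17, 22, 20, 47]
Bubble up: swap idx 6(47) with idx 2(42); swap idx 2(47) with idx 0(44)
Result: [47, 32, 44, 17, 22, 20, 42]


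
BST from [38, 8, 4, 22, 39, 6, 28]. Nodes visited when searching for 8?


BST root = 38
Search for 8: compare at each node
Path: [38, 8]


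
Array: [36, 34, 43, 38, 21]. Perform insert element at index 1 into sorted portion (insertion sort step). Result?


After one pass: [34, 36, 43, 38, 21]


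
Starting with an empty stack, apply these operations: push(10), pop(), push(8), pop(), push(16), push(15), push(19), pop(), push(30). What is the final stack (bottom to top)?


push(10) -> [10]
pop() returns 10 -> []
push(8) -> [8]
pop() returns 8 -> []
push(16) -> [16]
push(15) -> [16, 15]
push(19) -> [16, 15, 19]
pop() returns 19 -> [16, 15]
push(30) -> [16, 15, 30]
Final stack (bottom to top): [16, 15, 30]


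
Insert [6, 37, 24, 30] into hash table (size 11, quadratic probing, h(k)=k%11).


Insertions: 6->slot 6; 37->slot 4; 24->slot 2; 30->slot 8
Table: [None, None, 24, None, 37, None, 6, None, 30, None, None]


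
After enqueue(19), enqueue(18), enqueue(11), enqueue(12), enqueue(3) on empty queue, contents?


enqueue(19) -> [19]
enqueue(18) -> [19, 18]
enqueue(11) -> [19, 18, 11]
enqueue(12) -> [19, 18, 11, 12]
enqueue(3) -> [19, 18, 11, 12, 3]
Final queue (front to back): [19, 18, 11, 12, 3]


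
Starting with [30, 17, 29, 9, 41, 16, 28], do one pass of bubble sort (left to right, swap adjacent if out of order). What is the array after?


After one pass: [17, 29, 9, 30, 16, 28, 41]


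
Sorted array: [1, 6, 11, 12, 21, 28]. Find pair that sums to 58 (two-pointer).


Two pointers: lo=0, hi=5
No pair sums to 58


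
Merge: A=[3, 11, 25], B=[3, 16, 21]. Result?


Compare heads, take smaller each step.
Merged: [3, 3, 11, 16, 21, 25]


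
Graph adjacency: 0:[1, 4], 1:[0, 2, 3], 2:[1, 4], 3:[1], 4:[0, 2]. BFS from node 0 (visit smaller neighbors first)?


BFS queue: start with [0]
Visit order: [0, 1, 4, 2, 3]


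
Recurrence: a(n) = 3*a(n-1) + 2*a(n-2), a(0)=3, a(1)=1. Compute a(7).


Build bottom-up:
...a(5)=373, a(6)=1329, a(7)=3*1329+2*373=4733


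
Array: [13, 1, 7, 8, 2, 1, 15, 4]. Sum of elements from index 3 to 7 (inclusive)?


Prefix sums: [0, 13, 14, 21, 29, 31, 32, 47, 51]
Sum[3..7] = prefix[8] - prefix[3] = 51 - 21 = 30


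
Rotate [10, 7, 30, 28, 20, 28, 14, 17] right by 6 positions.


Right rotate by 6: [30, 28, 20, 28, 14, 17, 10, 7]


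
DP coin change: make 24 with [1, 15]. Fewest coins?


dp[0]=0; dp[i]=1+min(dp[i-c] for c in coins)
...dp[19]=5, dp[20]=6, dp[21]=7, dp[22]=8, dp[23]=9, dp[24]=10
Minimum coins for 24 = 10


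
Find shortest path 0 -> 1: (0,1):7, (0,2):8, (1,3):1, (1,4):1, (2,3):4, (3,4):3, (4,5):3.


Dijkstra from 0:
Distances: {0: 0, 1: 7, 2: 8, 3: 8, 4: 8, 5: 11}
Shortest distance to 1 = 7, path = [0, 1]


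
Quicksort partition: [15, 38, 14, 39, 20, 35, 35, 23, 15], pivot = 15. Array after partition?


Elements <= 15 go left of pivot.
Result: [15, 14, 15, 39, 20, 35, 35, 23, 38], pivot at index 2


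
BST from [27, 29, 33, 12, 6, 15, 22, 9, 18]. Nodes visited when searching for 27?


BST root = 27
Search for 27: compare at each node
Path: [27]


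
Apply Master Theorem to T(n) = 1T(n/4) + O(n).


a=1, b=4, c=1. log_4(1)=0 < c=1. Case 3: O(n^c) = O(n)
Complexity: O(n)


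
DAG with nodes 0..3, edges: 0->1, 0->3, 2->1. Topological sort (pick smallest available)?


Kahn's algorithm, process smallest node first
Order: [0, 2, 1, 3]


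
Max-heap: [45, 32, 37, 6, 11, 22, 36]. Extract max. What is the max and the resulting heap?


Max = 45
Replace root with last, heapify down
Resulting heap: [37, 32, 36, 6, 11, 22]


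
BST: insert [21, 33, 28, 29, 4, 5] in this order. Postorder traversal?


Root = 21; build tree by BST insertion.
Postorder traversal: [5, 4, 29, 28, 33, 21]


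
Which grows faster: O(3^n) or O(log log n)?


double-logarithmic grows slower than exponential (base 3)
O(log log n) is asymptotically smaller; O(3^n) grows faster


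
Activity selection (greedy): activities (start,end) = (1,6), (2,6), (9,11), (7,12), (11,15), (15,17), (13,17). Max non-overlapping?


Greedy: pick earliest-ending, then skip overlaps.
Selected (4 activities): [(1, 6), (9, 11), (11, 15), (15, 17)]


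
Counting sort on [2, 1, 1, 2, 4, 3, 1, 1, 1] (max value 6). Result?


Count array: [0, 5, 2, 1, 1, 0, 0]
Reconstruct: [1, 1, 1, 1, 1, 2, 2, 3, 4]


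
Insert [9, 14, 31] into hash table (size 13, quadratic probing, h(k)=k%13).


Insertions: 9->slot 9; 14->slot 1; 31->slot 5
Table: [None, 14, None, None, None, 31, None, None, None, 9, None, None, None]


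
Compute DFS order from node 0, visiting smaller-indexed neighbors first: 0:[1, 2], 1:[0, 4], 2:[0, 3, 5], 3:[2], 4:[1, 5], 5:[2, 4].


DFS stack-based: start with [0]
Visit order: [0, 1, 4, 5, 2, 3]


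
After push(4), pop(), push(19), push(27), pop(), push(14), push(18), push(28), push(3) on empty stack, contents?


push(4) -> [4]
pop() returns 4 -> []
push(19) -> [19]
push(27) -> [19, 27]
pop() returns 27 -> [19]
push(14) -> [19, 14]
push(18) -> [19, 14, 18]
push(28) -> [19, 14, 18, 28]
push(3) -> [19, 14, 18, 28, 3]
Final stack (bottom to top): [19, 14, 18, 28, 3]


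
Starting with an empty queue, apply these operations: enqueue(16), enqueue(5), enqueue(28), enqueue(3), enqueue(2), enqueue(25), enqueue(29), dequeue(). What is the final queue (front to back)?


enqueue(16) -> [16]
enqueue(5) -> [16, 5]
enqueue(28) -> [16, 5, 28]
enqueue(3) -> [16, 5, 28, 3]
enqueue(2) -> [16, 5, 28, 3, 2]
enqueue(25) -> [16, 5, 28, 3, 2, 25]
enqueue(29) -> [16, 5, 28, 3, 2, 25, 29]
dequeue() returns 16 -> [5, 28, 3, 2, 25, 29]
Final queue (front to back): [5, 28, 3, 2, 25, 29]


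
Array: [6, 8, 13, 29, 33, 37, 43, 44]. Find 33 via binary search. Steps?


Search for 33:
[0,7] mid=3 arr[3]=29
[4,7] mid=5 arr[5]=37
[4,4] mid=4 arr[4]=33
Total: 3 comparisons


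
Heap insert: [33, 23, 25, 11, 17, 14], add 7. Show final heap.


Append 7: [33, 23, 25, 11, 17, 14, 7]
Bubble up: no swaps needed
Result: [33, 23, 25, 11, 17, 14, 7]


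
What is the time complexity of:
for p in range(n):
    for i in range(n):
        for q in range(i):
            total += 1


Per nesting level: O(n) * O(n) * O(n) [triangular over i] = O(n^3)
Complexity: O(n^3)


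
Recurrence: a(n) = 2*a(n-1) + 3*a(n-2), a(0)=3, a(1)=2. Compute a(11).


Build bottom-up:
...a(9)=24602, a(10)=73813, a(11)=2*73813+3*24602=221432


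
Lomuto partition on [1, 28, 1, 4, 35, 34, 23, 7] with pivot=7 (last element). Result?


Elements <= 7 go left of pivot.
Result: [1, 1, 4, 7, 35, 34, 23, 28], pivot at index 3


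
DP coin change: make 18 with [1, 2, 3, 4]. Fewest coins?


dp[0]=0; dp[i]=1+min(dp[i-c] for c in coins)
...dp[13]=4, dp[14]=4, dp[15]=4, dp[16]=4, dp[17]=5, dp[18]=5
Minimum coins for 18 = 5


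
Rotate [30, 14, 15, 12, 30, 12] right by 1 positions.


Right rotate by 1: [12, 30, 14, 15, 12, 30]


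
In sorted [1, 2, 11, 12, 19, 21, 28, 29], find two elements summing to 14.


Two pointers: lo=0, hi=7
Found pair: (2, 12) summing to 14


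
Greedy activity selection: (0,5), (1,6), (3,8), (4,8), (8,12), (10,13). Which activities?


Greedy: pick earliest-ending, then skip overlaps.
Selected (2 activities): [(0, 5), (8, 12)]


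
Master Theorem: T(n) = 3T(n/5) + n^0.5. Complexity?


a=3, b=5, c=0.5. log_5(3)=0.683 > c=0.5. Case 1: O(n^log_b(a)) = O(n^0.683)
Complexity: O(n^0.683)


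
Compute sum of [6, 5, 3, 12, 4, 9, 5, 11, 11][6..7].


Prefix sums: [0, 6, 11, 14, 26, 30, 39, 44, 55, 66]
Sum[6..7] = prefix[8] - prefix[6] = 55 - 39 = 16


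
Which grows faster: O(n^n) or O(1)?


constant grows slower than n^n
O(1) is asymptotically smaller; O(n^n) grows faster


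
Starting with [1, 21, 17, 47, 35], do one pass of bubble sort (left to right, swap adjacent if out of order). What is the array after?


After one pass: [1, 17, 21, 35, 47]


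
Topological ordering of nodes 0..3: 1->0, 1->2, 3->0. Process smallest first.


Kahn's algorithm, process smallest node first
Order: [1, 2, 3, 0]


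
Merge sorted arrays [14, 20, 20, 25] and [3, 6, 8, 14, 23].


Compare heads, take smaller each step.
Merged: [3, 6, 8, 14, 14, 20, 20, 23, 25]


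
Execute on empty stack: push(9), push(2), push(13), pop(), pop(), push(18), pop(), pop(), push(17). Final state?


push(9) -> [9]
push(2) -> [9, 2]
push(13) -> [9, 2, 13]
pop() returns 13 -> [9, 2]
pop() returns 2 -> [9]
push(18) -> [9, 18]
pop() returns 18 -> [9]
pop() returns 9 -> []
push(17) -> [17]
Final stack (bottom to top): [17]


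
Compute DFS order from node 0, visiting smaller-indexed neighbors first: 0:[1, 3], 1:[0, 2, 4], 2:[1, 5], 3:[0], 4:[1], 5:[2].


DFS stack-based: start with [0]
Visit order: [0, 1, 2, 5, 4, 3]


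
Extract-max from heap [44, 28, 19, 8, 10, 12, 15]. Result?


Max = 44
Replace root with last, heapify down
Resulting heap: [28, 15, 19, 8, 10, 12]


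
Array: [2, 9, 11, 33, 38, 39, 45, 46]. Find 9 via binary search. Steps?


Search for 9:
[0,7] mid=3 arr[3]=33
[0,2] mid=1 arr[1]=9
Total: 2 comparisons


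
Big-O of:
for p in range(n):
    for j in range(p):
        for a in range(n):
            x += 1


Per nesting level: O(n) * O(n) [triangular over p] * O(n) = O(n^3)
Complexity: O(n^3)


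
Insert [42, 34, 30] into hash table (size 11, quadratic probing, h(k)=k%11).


Insertions: 42->slot 9; 34->slot 1; 30->slot 8
Table: [None, 34, None, None, None, None, None, None, 30, 42, None]


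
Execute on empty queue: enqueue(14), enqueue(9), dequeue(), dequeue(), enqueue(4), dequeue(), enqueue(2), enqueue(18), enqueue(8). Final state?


enqueue(14) -> [14]
enqueue(9) -> [14, 9]
dequeue() returns 14 -> [9]
dequeue() returns 9 -> []
enqueue(4) -> [4]
dequeue() returns 4 -> []
enqueue(2) -> [2]
enqueue(18) -> [2, 18]
enqueue(8) -> [2, 18, 8]
Final queue (front to back): [2, 18, 8]


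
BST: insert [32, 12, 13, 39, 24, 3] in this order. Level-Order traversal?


Root = 32; build tree by BST insertion.
Level-Order traversal: [32, 12, 39, 3, 13, 24]


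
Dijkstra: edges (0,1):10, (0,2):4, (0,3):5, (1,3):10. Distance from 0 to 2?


Dijkstra from 0:
Distances: {0: 0, 1: 10, 2: 4, 3: 5}
Shortest distance to 2 = 4, path = [0, 2]


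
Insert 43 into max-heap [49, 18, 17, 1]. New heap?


Append 43: [49, 18, 17, 1, 43]
Bubble up: swap idx 4(43) with idx 1(18)
Result: [49, 43, 17, 1, 18]


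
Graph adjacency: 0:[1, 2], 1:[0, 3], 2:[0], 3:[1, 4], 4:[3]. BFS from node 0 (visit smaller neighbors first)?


BFS queue: start with [0]
Visit order: [0, 1, 2, 3, 4]


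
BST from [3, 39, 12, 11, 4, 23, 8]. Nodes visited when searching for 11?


BST root = 3
Search for 11: compare at each node
Path: [3, 39, 12, 11]


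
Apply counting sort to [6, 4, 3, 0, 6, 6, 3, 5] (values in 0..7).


Count array: [1, 0, 0, 2, 1, 1, 3, 0]
Reconstruct: [0, 3, 3, 4, 5, 6, 6, 6]


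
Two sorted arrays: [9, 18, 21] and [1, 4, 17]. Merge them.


Compare heads, take smaller each step.
Merged: [1, 4, 9, 17, 18, 21]


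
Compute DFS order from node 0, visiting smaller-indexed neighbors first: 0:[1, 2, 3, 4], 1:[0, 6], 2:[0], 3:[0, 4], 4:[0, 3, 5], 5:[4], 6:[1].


DFS stack-based: start with [0]
Visit order: [0, 1, 6, 2, 3, 4, 5]


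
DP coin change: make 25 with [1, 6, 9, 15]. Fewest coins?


dp[0]=0; dp[i]=1+min(dp[i-c] for c in coins)
...dp[20]=4, dp[21]=2, dp[22]=3, dp[23]=4, dp[24]=2, dp[25]=3
Minimum coins for 25 = 3


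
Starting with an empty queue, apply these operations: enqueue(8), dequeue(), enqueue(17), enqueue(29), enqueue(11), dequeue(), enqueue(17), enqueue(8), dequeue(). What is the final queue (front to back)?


enqueue(8) -> [8]
dequeue() returns 8 -> []
enqueue(17) -> [17]
enqueue(29) -> [17, 29]
enqueue(11) -> [17, 29, 11]
dequeue() returns 17 -> [29, 11]
enqueue(17) -> [29, 11, 17]
enqueue(8) -> [29, 11, 17, 8]
dequeue() returns 29 -> [11, 17, 8]
Final queue (front to back): [11, 17, 8]


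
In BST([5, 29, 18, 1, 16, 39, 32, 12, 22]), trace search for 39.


BST root = 5
Search for 39: compare at each node
Path: [5, 29, 39]


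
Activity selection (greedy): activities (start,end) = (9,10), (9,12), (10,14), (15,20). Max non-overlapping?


Greedy: pick earliest-ending, then skip overlaps.
Selected (3 activities): [(9, 10), (10, 14), (15, 20)]


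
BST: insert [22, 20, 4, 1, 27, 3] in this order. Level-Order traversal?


Root = 22; build tree by BST insertion.
Level-Order traversal: [22, 20, 27, 4, 1, 3]


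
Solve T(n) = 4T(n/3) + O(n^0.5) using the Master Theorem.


a=4, b=3, c=0.5. log_3(4)=1.262 > c=0.5. Case 1: O(n^log_b(a)) = O(n^1.262)
Complexity: O(n^1.262)


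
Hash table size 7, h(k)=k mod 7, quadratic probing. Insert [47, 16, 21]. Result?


Insertions: 47->slot 5; 16->slot 2; 21->slot 0
Table: [21, None, 16, None, None, 47, None]


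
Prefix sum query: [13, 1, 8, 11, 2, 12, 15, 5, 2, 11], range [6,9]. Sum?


Prefix sums: [0, 13, 14, 22, 33, 35, 47, 62, 67, 69, 80]
Sum[6..9] = prefix[10] - prefix[6] = 80 - 47 = 33


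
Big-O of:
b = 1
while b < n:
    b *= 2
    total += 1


Per nesting level: O(log n) = O(log n)
Complexity: O(log n)


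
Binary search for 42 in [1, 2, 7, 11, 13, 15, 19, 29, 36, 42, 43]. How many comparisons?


Search for 42:
[0,10] mid=5 arr[5]=15
[6,10] mid=8 arr[8]=36
[9,10] mid=9 arr[9]=42
Total: 3 comparisons


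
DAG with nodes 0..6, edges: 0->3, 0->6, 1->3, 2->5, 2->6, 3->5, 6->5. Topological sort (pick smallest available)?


Kahn's algorithm, process smallest node first
Order: [0, 1, 2, 3, 4, 6, 5]


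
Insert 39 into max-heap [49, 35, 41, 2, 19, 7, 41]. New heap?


Append 39: [49, 35, 41, 2, 19, 7, 41, 39]
Bubble up: swap idx 7(39) with idx 3(2); swap idx 3(39) with idx 1(35)
Result: [49, 39, 41, 35, 19, 7, 41, 2]


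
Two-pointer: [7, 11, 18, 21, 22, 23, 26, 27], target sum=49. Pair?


Two pointers: lo=0, hi=7
Found pair: (22, 27) summing to 49


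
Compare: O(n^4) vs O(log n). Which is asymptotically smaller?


logarithmic grows slower than quartic
O(log n) is asymptotically smaller; O(n^4) grows faster


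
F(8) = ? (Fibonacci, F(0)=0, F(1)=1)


F(n)=F(n-1)+F(n-2)
...F(6)=8, F(7)=13, F(8)=21


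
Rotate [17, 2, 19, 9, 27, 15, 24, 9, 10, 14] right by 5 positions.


Right rotate by 5: [15, 24, 9, 10, 14, 17, 2, 19, 9, 27]


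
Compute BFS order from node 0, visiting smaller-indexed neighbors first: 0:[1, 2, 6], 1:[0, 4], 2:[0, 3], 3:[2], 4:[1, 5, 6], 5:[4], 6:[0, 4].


BFS queue: start with [0]
Visit order: [0, 1, 2, 6, 4, 3, 5]


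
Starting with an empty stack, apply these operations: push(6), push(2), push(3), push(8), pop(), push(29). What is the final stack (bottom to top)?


push(6) -> [6]
push(2) -> [6, 2]
push(3) -> [6, 2, 3]
push(8) -> [6, 2, 3, 8]
pop() returns 8 -> [6, 2, 3]
push(29) -> [6, 2, 3, 29]
Final stack (bottom to top): [6, 2, 3, 29]


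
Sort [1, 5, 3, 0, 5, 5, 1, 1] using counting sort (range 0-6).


Count array: [1, 3, 0, 1, 0, 3, 0]
Reconstruct: [0, 1, 1, 1, 3, 5, 5, 5]


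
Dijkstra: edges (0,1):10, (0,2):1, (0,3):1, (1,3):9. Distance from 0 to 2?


Dijkstra from 0:
Distances: {0: 0, 1: 10, 2: 1, 3: 1}
Shortest distance to 2 = 1, path = [0, 2]


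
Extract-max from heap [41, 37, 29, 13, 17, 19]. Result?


Max = 41
Replace root with last, heapify down
Resulting heap: [37, 19, 29, 13, 17]


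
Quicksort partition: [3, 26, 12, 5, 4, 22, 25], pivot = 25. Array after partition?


Elements <= 25 go left of pivot.
Result: [3, 12, 5, 4, 22, 25, 26], pivot at index 5


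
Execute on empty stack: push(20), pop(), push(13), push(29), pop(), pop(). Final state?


push(20) -> [20]
pop() returns 20 -> []
push(13) -> [13]
push(29) -> [13, 29]
pop() returns 29 -> [13]
pop() returns 13 -> []
Final stack (bottom to top): []


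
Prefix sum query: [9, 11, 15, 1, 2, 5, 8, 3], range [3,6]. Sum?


Prefix sums: [0, 9, 20, 35, 36, 38, 43, 51, 54]
Sum[3..6] = prefix[7] - prefix[3] = 51 - 35 = 16


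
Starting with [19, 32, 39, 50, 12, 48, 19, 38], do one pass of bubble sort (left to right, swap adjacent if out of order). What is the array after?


After one pass: [19, 32, 39, 12, 48, 19, 38, 50]


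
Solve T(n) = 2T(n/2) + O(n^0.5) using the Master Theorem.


a=2, b=2, c=0.5. log_2(2)=1 > c=0.5. Case 1: O(n^log_b(a)) = O(n)
Complexity: O(n)


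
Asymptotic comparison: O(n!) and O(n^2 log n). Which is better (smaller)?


n^2 log n grows slower than factorial
O(n^2 log n) is asymptotically smaller; O(n!) grows faster


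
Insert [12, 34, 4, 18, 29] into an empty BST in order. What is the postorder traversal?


Root = 12; build tree by BST insertion.
Postorder traversal: [4, 29, 18, 34, 12]


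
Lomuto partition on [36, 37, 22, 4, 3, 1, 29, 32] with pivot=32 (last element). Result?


Elements <= 32 go left of pivot.
Result: [22, 4, 3, 1, 29, 32, 36, 37], pivot at index 5


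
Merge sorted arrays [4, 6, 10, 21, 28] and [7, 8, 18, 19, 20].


Compare heads, take smaller each step.
Merged: [4, 6, 7, 8, 10, 18, 19, 20, 21, 28]


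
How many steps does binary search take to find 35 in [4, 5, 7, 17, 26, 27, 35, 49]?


Search for 35:
[0,7] mid=3 arr[3]=17
[4,7] mid=5 arr[5]=27
[6,7] mid=6 arr[6]=35
Total: 3 comparisons


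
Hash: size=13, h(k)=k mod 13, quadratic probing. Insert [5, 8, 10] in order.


Insertions: 5->slot 5; 8->slot 8; 10->slot 10
Table: [None, None, None, None, None, 5, None, None, 8, None, 10, None, None]


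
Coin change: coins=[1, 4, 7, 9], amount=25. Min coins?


dp[0]=0; dp[i]=1+min(dp[i-c] for c in coins)
...dp[20]=3, dp[21]=3, dp[22]=3, dp[23]=3, dp[24]=4, dp[25]=3
Minimum coins for 25 = 3


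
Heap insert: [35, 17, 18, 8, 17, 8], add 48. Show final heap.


Append 48: [35, 17, 18, 8, 17, 8, 48]
Bubble up: swap idx 6(48) with idx 2(18); swap idx 2(48) with idx 0(35)
Result: [48, 17, 35, 8, 17, 8, 18]


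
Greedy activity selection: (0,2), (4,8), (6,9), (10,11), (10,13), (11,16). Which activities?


Greedy: pick earliest-ending, then skip overlaps.
Selected (4 activities): [(0, 2), (4, 8), (10, 11), (11, 16)]


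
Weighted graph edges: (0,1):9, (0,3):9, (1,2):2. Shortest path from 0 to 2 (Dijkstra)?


Dijkstra from 0:
Distances: {0: 0, 1: 9, 2: 11, 3: 9}
Shortest distance to 2 = 11, path = [0, 1, 2]


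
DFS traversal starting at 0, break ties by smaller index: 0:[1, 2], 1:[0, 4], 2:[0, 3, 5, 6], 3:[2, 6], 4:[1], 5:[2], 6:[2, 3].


DFS stack-based: start with [0]
Visit order: [0, 1, 4, 2, 3, 6, 5]


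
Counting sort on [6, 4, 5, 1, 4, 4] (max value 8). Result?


Count array: [0, 1, 0, 0, 3, 1, 1, 0, 0]
Reconstruct: [1, 4, 4, 4, 5, 6]


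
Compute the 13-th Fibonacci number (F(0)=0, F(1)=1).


F(n)=F(n-1)+F(n-2)
...F(11)=89, F(12)=144, F(13)=233


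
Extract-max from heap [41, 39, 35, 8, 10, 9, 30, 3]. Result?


Max = 41
Replace root with last, heapify down
Resulting heap: [39, 10, 35, 8, 3, 9, 30]


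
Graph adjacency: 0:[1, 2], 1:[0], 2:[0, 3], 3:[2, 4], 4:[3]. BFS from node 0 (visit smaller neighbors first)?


BFS queue: start with [0]
Visit order: [0, 1, 2, 3, 4]


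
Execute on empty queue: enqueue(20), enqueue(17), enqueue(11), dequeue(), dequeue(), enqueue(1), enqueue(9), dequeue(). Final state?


enqueue(20) -> [20]
enqueue(17) -> [20, 17]
enqueue(11) -> [20, 17, 11]
dequeue() returns 20 -> [17, 11]
dequeue() returns 17 -> [11]
enqueue(1) -> [11, 1]
enqueue(9) -> [11, 1, 9]
dequeue() returns 11 -> [1, 9]
Final queue (front to back): [1, 9]


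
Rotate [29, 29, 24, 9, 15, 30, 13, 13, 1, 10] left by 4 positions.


Left rotate by 4: [15, 30, 13, 13, 1, 10, 29, 29, 24, 9]


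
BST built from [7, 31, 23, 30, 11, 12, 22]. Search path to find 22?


BST root = 7
Search for 22: compare at each node
Path: [7, 31, 23, 11, 12, 22]


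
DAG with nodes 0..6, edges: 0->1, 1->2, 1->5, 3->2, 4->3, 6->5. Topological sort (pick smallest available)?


Kahn's algorithm, process smallest node first
Order: [0, 1, 4, 3, 2, 6, 5]


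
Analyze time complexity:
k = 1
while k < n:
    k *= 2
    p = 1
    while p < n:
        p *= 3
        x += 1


Per nesting level: O(log n) * O(log n) = O((log n)^2)
Complexity: O((log n)^2)


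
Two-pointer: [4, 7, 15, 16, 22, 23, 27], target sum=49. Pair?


Two pointers: lo=0, hi=6
Found pair: (22, 27) summing to 49


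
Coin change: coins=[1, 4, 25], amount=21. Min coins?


dp[0]=0; dp[i]=1+min(dp[i-c] for c in coins)
...dp[16]=4, dp[17]=5, dp[18]=6, dp[19]=7, dp[20]=5, dp[21]=6
Minimum coins for 21 = 6


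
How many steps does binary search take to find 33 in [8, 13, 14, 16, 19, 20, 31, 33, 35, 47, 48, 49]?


Search for 33:
[0,11] mid=5 arr[5]=20
[6,11] mid=8 arr[8]=35
[6,7] mid=6 arr[6]=31
[7,7] mid=7 arr[7]=33
Total: 4 comparisons


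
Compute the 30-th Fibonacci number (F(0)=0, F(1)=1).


F(n)=F(n-1)+F(n-2)
...F(28)=317811, F(29)=514229, F(30)=832040


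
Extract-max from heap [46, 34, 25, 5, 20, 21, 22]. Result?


Max = 46
Replace root with last, heapify down
Resulting heap: [34, 22, 25, 5, 20, 21]


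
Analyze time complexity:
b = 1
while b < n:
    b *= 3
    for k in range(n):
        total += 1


Per nesting level: O(log n) * O(n) = O(n log n)
Complexity: O(n log n)


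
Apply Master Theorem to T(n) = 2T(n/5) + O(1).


a=2, b=5, c=0. log_5(2)=0.431 > c=0. Case 1: O(n^log_b(a)) = O(n^0.431)
Complexity: O(n^0.431)


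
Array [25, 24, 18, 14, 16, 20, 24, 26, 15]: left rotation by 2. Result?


Left rotate by 2: [18, 14, 16, 20, 24, 26, 15, 25, 24]


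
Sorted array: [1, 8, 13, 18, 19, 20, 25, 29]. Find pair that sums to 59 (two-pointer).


Two pointers: lo=0, hi=7
No pair sums to 59


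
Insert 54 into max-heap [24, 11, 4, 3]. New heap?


Append 54: [24, 11, 4, 3, 54]
Bubble up: swap idx 4(54) with idx 1(11); swap idx 1(54) with idx 0(24)
Result: [54, 24, 4, 3, 11]


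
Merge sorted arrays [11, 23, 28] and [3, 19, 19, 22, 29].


Compare heads, take smaller each step.
Merged: [3, 11, 19, 19, 22, 23, 28, 29]


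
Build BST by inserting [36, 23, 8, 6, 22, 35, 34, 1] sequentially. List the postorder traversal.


Root = 36; build tree by BST insertion.
Postorder traversal: [1, 6, 22, 8, 34, 35, 23, 36]


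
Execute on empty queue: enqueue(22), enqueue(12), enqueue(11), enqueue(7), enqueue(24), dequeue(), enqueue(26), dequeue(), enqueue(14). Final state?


enqueue(22) -> [22]
enqueue(12) -> [22, 12]
enqueue(11) -> [22, 12, 11]
enqueue(7) -> [22, 12, 11, 7]
enqueue(24) -> [22, 12, 11, 7, 24]
dequeue() returns 22 -> [12, 11, 7, 24]
enqueue(26) -> [12, 11, 7, 24, 26]
dequeue() returns 12 -> [11, 7, 24, 26]
enqueue(14) -> [11, 7, 24, 26, 14]
Final queue (front to back): [11, 7, 24, 26, 14]


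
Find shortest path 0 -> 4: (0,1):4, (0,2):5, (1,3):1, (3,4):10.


Dijkstra from 0:
Distances: {0: 0, 1: 4, 2: 5, 3: 5, 4: 15}
Shortest distance to 4 = 15, path = [0, 1, 3, 4]


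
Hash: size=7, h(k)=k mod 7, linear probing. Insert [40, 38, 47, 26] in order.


Insertions: 40->slot 5; 38->slot 3; 47->slot 6; 26->slot 0
Table: [26, None, None, 38, None, 40, 47]


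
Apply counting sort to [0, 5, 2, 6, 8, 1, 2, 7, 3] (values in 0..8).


Count array: [1, 1, 2, 1, 0, 1, 1, 1, 1]
Reconstruct: [0, 1, 2, 2, 3, 5, 6, 7, 8]


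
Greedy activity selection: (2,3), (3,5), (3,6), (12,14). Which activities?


Greedy: pick earliest-ending, then skip overlaps.
Selected (3 activities): [(2, 3), (3, 5), (12, 14)]


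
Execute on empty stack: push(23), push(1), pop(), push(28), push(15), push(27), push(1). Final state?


push(23) -> [23]
push(1) -> [23, 1]
pop() returns 1 -> [23]
push(28) -> [23, 28]
push(15) -> [23, 28, 15]
push(27) -> [23, 28, 15, 27]
push(1) -> [23, 28, 15, 27, 1]
Final stack (bottom to top): [23, 28, 15, 27, 1]


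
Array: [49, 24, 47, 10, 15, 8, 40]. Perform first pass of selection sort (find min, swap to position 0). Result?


After one pass: [8, 24, 47, 10, 15, 49, 40]


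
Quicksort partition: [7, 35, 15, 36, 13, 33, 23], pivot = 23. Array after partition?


Elements <= 23 go left of pivot.
Result: [7, 15, 13, 23, 35, 33, 36], pivot at index 3


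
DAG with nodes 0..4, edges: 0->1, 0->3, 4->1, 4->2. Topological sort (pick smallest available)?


Kahn's algorithm, process smallest node first
Order: [0, 3, 4, 1, 2]


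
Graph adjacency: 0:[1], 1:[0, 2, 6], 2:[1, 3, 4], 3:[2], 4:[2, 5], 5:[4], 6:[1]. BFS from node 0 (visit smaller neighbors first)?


BFS queue: start with [0]
Visit order: [0, 1, 2, 6, 3, 4, 5]


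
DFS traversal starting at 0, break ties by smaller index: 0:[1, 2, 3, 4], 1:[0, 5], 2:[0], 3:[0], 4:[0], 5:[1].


DFS stack-based: start with [0]
Visit order: [0, 1, 5, 2, 3, 4]


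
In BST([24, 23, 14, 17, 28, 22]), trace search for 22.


BST root = 24
Search for 22: compare at each node
Path: [24, 23, 14, 17, 22]


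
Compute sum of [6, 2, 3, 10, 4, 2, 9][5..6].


Prefix sums: [0, 6, 8, 11, 21, 25, 27, 36]
Sum[5..6] = prefix[7] - prefix[5] = 36 - 25 = 11


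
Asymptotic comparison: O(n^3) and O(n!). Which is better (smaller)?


cubic grows slower than factorial
O(n^3) is asymptotically smaller; O(n!) grows faster


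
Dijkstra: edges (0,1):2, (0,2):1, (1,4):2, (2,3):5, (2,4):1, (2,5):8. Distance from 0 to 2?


Dijkstra from 0:
Distances: {0: 0, 1: 2, 2: 1, 3: 6, 4: 2, 5: 9}
Shortest distance to 2 = 1, path = [0, 2]


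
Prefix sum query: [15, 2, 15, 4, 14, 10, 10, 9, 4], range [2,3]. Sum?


Prefix sums: [0, 15, 17, 32, 36, 50, 60, 70, 79, 83]
Sum[2..3] = prefix[4] - prefix[2] = 36 - 17 = 19


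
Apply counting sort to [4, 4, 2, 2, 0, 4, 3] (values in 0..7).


Count array: [1, 0, 2, 1, 3, 0, 0, 0]
Reconstruct: [0, 2, 2, 3, 4, 4, 4]


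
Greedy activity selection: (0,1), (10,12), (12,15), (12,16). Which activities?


Greedy: pick earliest-ending, then skip overlaps.
Selected (3 activities): [(0, 1), (10, 12), (12, 15)]


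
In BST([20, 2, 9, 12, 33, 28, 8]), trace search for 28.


BST root = 20
Search for 28: compare at each node
Path: [20, 33, 28]


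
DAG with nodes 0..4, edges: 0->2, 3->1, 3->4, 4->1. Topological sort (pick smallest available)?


Kahn's algorithm, process smallest node first
Order: [0, 2, 3, 4, 1]


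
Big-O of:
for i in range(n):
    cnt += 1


Per nesting level: O(n) = O(n)
Complexity: O(n)


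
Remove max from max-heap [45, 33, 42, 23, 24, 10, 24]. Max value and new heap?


Max = 45
Replace root with last, heapify down
Resulting heap: [42, 33, 24, 23, 24, 10]


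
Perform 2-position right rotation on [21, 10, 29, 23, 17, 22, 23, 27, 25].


Right rotate by 2: [27, 25, 21, 10, 29, 23, 17, 22, 23]


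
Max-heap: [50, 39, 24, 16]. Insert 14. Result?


Append 14: [50, 39, 24, 16, 14]
Bubble up: no swaps needed
Result: [50, 39, 24, 16, 14]


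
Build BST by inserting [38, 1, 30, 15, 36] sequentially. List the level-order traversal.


Root = 38; build tree by BST insertion.
Level-Order traversal: [38, 1, 30, 15, 36]


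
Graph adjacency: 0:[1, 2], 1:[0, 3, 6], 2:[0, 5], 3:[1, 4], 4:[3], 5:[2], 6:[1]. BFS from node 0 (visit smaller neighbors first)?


BFS queue: start with [0]
Visit order: [0, 1, 2, 3, 6, 5, 4]


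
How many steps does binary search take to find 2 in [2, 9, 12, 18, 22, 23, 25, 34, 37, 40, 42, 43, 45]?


Search for 2:
[0,12] mid=6 arr[6]=25
[0,5] mid=2 arr[2]=12
[0,1] mid=0 arr[0]=2
Total: 3 comparisons


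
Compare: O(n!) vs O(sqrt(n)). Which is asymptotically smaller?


sublinear grows slower than factorial
O(sqrt(n)) is asymptotically smaller; O(n!) grows faster


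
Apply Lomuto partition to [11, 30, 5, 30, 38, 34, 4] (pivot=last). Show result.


Elements <= 4 go left of pivot.
Result: [4, 30, 5, 30, 38, 34, 11], pivot at index 0


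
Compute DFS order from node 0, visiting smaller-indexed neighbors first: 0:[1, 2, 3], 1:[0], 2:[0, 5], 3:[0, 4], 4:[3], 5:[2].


DFS stack-based: start with [0]
Visit order: [0, 1, 2, 5, 3, 4]


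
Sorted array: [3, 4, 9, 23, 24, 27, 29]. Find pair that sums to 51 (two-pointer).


Two pointers: lo=0, hi=6
Found pair: (24, 27) summing to 51


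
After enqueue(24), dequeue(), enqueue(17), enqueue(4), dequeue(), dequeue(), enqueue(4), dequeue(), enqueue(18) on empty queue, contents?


enqueue(24) -> [24]
dequeue() returns 24 -> []
enqueue(17) -> [17]
enqueue(4) -> [17, 4]
dequeue() returns 17 -> [4]
dequeue() returns 4 -> []
enqueue(4) -> [4]
dequeue() returns 4 -> []
enqueue(18) -> [18]
Final queue (front to back): [18]


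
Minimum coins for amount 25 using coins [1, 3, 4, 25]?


dp[0]=0; dp[i]=1+min(dp[i-c] for c in coins)
...dp[20]=5, dp[21]=6, dp[22]=6, dp[23]=6, dp[24]=6, dp[25]=1
Minimum coins for 25 = 1


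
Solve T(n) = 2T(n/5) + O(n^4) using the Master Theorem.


a=2, b=5, c=4. log_5(2)=0.431 < c=4. Case 3: O(n^c) = O(n^4)
Complexity: O(n^4)


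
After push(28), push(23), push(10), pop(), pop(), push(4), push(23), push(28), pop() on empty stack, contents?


push(28) -> [28]
push(23) -> [28, 23]
push(10) -> [28, 23, 10]
pop() returns 10 -> [28, 23]
pop() returns 23 -> [28]
push(4) -> [28, 4]
push(23) -> [28, 4, 23]
push(28) -> [28, 4, 23, 28]
pop() returns 28 -> [28, 4, 23]
Final stack (bottom to top): [28, 4, 23]


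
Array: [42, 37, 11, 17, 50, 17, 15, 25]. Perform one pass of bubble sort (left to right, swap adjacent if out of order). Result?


After one pass: [37, 11, 17, 42, 17, 15, 25, 50]


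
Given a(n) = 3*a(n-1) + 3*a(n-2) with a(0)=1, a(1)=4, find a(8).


Build bottom-up:
...a(6)=3105, a(7)=11772, a(8)=3*11772+3*3105=44631


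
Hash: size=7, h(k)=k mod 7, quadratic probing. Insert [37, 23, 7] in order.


Insertions: 37->slot 2; 23->slot 3; 7->slot 0
Table: [7, None, 37, 23, None, None, None]


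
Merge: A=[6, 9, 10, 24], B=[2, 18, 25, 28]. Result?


Compare heads, take smaller each step.
Merged: [2, 6, 9, 10, 18, 24, 25, 28]


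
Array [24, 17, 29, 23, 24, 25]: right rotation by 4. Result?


Right rotate by 4: [29, 23, 24, 25, 24, 17]


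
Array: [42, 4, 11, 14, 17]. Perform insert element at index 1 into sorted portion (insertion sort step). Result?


After one pass: [4, 42, 11, 14, 17]


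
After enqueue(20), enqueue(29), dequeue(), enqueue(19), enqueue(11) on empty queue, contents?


enqueue(20) -> [20]
enqueue(29) -> [20, 29]
dequeue() returns 20 -> [29]
enqueue(19) -> [29, 19]
enqueue(11) -> [29, 19, 11]
Final queue (front to back): [29, 19, 11]


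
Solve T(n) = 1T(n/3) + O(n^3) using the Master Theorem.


a=1, b=3, c=3. log_3(1)=0 < c=3. Case 3: O(n^c) = O(n^3)
Complexity: O(n^3)


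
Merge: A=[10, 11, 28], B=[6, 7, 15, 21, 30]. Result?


Compare heads, take smaller each step.
Merged: [6, 7, 10, 11, 15, 21, 28, 30]


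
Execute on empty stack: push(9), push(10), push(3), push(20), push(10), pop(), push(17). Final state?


push(9) -> [9]
push(10) -> [9, 10]
push(3) -> [9, 10, 3]
push(20) -> [9, 10, 3, 20]
push(10) -> [9, 10, 3, 20, 10]
pop() returns 10 -> [9, 10, 3, 20]
push(17) -> [9, 10, 3, 20, 17]
Final stack (bottom to top): [9, 10, 3, 20, 17]


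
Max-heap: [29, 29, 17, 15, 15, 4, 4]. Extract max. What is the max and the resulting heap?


Max = 29
Replace root with last, heapify down
Resulting heap: [29, 15, 17, 4, 15, 4]


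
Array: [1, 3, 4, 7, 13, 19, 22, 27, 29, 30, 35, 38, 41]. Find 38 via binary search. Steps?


Search for 38:
[0,12] mid=6 arr[6]=22
[7,12] mid=9 arr[9]=30
[10,12] mid=11 arr[11]=38
Total: 3 comparisons


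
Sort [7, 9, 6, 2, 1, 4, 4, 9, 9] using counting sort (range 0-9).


Count array: [0, 1, 1, 0, 2, 0, 1, 1, 0, 3]
Reconstruct: [1, 2, 4, 4, 6, 7, 9, 9, 9]


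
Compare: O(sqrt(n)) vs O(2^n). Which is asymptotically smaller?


sublinear grows slower than exponential
O(sqrt(n)) is asymptotically smaller; O(2^n) grows faster


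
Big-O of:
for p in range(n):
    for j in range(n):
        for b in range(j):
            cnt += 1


Per nesting level: O(n) * O(n) * O(n) [triangular over j] = O(n^3)
Complexity: O(n^3)


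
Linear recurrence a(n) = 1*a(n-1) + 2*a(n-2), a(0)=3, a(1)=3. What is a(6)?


Build bottom-up:
...a(4)=33, a(5)=63, a(6)=1*63+2*33=129


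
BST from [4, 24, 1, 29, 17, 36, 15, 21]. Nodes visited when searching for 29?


BST root = 4
Search for 29: compare at each node
Path: [4, 24, 29]


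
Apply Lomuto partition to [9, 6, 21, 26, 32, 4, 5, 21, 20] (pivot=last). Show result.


Elements <= 20 go left of pivot.
Result: [9, 6, 4, 5, 20, 21, 26, 21, 32], pivot at index 4


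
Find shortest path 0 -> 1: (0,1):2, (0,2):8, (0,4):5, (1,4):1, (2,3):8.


Dijkstra from 0:
Distances: {0: 0, 1: 2, 2: 8, 3: 16, 4: 3}
Shortest distance to 1 = 2, path = [0, 1]


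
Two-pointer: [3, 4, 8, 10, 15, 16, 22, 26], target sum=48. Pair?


Two pointers: lo=0, hi=7
Found pair: (22, 26) summing to 48


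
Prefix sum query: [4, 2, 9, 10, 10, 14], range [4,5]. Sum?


Prefix sums: [0, 4, 6, 15, 25, 35, 49]
Sum[4..5] = prefix[6] - prefix[4] = 49 - 25 = 24


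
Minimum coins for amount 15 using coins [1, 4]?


dp[0]=0; dp[i]=1+min(dp[i-c] for c in coins)
...dp[10]=4, dp[11]=5, dp[12]=3, dp[13]=4, dp[14]=5, dp[15]=6
Minimum coins for 15 = 6


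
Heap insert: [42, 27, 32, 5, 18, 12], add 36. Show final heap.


Append 36: [42, 27, 32, 5, 18, 12, 36]
Bubble up: swap idx 6(36) with idx 2(32)
Result: [42, 27, 36, 5, 18, 12, 32]


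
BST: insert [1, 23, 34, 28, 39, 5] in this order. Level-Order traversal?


Root = 1; build tree by BST insertion.
Level-Order traversal: [1, 23, 5, 34, 28, 39]


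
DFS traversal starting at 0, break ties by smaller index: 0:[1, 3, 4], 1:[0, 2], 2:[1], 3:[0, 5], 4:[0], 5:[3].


DFS stack-based: start with [0]
Visit order: [0, 1, 2, 3, 5, 4]


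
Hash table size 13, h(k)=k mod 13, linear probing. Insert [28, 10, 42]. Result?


Insertions: 28->slot 2; 10->slot 10; 42->slot 3
Table: [None, None, 28, 42, None, None, None, None, None, None, 10, None, None]


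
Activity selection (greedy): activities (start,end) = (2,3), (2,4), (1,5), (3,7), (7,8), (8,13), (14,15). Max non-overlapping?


Greedy: pick earliest-ending, then skip overlaps.
Selected (5 activities): [(2, 3), (3, 7), (7, 8), (8, 13), (14, 15)]


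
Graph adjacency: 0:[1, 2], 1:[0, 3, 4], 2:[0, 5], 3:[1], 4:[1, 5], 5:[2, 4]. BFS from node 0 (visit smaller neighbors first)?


BFS queue: start with [0]
Visit order: [0, 1, 2, 3, 4, 5]


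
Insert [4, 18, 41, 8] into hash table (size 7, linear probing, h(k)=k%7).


Insertions: 4->slot 4; 18->slot 5; 41->slot 6; 8->slot 1
Table: [None, 8, None, None, 4, 18, 41]


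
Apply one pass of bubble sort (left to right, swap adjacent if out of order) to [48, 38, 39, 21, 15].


After one pass: [38, 39, 21, 15, 48]


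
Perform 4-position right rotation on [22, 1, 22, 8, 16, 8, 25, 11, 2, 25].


Right rotate by 4: [25, 11, 2, 25, 22, 1, 22, 8, 16, 8]


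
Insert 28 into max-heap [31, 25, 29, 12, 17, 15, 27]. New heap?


Append 28: [31, 25, 29, 12, 17, 15, 27, 28]
Bubble up: swap idx 7(28) with idx 3(12); swap idx 3(28) with idx 1(25)
Result: [31, 28, 29, 25, 17, 15, 27, 12]


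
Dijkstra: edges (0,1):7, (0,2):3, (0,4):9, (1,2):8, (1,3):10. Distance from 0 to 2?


Dijkstra from 0:
Distances: {0: 0, 1: 7, 2: 3, 3: 17, 4: 9}
Shortest distance to 2 = 3, path = [0, 2]


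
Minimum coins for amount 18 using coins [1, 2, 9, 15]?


dp[0]=0; dp[i]=1+min(dp[i-c] for c in coins)
...dp[13]=3, dp[14]=4, dp[15]=1, dp[16]=2, dp[17]=2, dp[18]=2
Minimum coins for 18 = 2
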